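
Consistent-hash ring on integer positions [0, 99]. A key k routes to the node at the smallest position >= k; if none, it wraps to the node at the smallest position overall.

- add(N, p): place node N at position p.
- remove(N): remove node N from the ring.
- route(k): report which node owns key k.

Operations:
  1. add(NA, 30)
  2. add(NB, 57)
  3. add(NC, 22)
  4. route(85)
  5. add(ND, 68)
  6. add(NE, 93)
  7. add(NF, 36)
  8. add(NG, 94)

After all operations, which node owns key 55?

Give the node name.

Op 1: add NA@30 -> ring=[30:NA]
Op 2: add NB@57 -> ring=[30:NA,57:NB]
Op 3: add NC@22 -> ring=[22:NC,30:NA,57:NB]
Op 4: route key 85: none >= 85, wrap to smallest pos 22 -> NC
Op 5: add ND@68 -> ring=[22:NC,30:NA,57:NB,68:ND]
Op 6: add NE@93 -> ring=[22:NC,30:NA,57:NB,68:ND,93:NE]
Op 7: add NF@36 -> ring=[22:NC,30:NA,36:NF,57:NB,68:ND,93:NE]
Op 8: add NG@94 -> ring=[22:NC,30:NA,36:NF,57:NB,68:ND,93:NE,94:NG]
Final route key 55: smallest pos >= 55 is 57 -> NB

Answer: NB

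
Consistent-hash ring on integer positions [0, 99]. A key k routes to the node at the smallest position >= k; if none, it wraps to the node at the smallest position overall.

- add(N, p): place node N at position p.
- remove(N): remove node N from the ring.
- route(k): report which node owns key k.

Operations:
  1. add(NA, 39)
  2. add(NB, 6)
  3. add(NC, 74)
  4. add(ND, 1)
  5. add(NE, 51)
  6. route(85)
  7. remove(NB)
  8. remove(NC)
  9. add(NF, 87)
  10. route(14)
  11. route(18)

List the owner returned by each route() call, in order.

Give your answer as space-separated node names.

Answer: ND NA NA

Derivation:
Op 1: add NA@39 -> ring=[39:NA]
Op 2: add NB@6 -> ring=[6:NB,39:NA]
Op 3: add NC@74 -> ring=[6:NB,39:NA,74:NC]
Op 4: add ND@1 -> ring=[1:ND,6:NB,39:NA,74:NC]
Op 5: add NE@51 -> ring=[1:ND,6:NB,39:NA,51:NE,74:NC]
Op 6: route key 85: none >= 85, wrap to smallest pos 1 -> ND
Op 7: remove NB -> ring=[1:ND,39:NA,51:NE,74:NC]
Op 8: remove NC -> ring=[1:ND,39:NA,51:NE]
Op 9: add NF@87 -> ring=[1:ND,39:NA,51:NE,87:NF]
Op 10: route key 14: smallest pos >= 14 is 39 -> NA
Op 11: route key 18: smallest pos >= 18 is 39 -> NA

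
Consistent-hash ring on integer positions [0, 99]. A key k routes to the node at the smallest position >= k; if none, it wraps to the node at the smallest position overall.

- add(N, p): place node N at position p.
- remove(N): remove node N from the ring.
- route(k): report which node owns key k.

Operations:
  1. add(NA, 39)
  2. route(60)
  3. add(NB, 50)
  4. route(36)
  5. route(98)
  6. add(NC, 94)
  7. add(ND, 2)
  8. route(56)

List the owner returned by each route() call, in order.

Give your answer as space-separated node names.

Op 1: add NA@39 -> ring=[39:NA]
Op 2: route key 60: none >= 60, wrap to smallest pos 39 -> NA
Op 3: add NB@50 -> ring=[39:NA,50:NB]
Op 4: route key 36: smallest pos >= 36 is 39 -> NA
Op 5: route key 98: none >= 98, wrap to smallest pos 39 -> NA
Op 6: add NC@94 -> ring=[39:NA,50:NB,94:NC]
Op 7: add ND@2 -> ring=[2:ND,39:NA,50:NB,94:NC]
Op 8: route key 56: smallest pos >= 56 is 94 -> NC

Answer: NA NA NA NC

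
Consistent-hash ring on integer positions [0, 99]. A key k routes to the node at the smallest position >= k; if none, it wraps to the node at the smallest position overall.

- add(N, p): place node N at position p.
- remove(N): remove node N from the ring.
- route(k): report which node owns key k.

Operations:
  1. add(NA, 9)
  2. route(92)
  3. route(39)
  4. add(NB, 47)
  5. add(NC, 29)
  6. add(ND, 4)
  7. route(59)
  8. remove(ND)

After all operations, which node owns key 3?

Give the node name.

Answer: NA

Derivation:
Op 1: add NA@9 -> ring=[9:NA]
Op 2: route key 92: none >= 92, wrap to smallest pos 9 -> NA
Op 3: route key 39: none >= 39, wrap to smallest pos 9 -> NA
Op 4: add NB@47 -> ring=[9:NA,47:NB]
Op 5: add NC@29 -> ring=[9:NA,29:NC,47:NB]
Op 6: add ND@4 -> ring=[4:ND,9:NA,29:NC,47:NB]
Op 7: route key 59: none >= 59, wrap to smallest pos 4 -> ND
Op 8: remove ND -> ring=[9:NA,29:NC,47:NB]
Final route key 3: smallest pos >= 3 is 9 -> NA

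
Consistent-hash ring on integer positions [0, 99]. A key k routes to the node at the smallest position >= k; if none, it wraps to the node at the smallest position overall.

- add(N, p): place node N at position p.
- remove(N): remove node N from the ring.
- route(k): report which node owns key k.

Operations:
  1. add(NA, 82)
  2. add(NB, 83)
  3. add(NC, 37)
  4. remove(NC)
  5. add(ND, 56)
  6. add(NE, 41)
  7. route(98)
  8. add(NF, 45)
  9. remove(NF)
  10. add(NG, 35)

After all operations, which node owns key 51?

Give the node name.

Op 1: add NA@82 -> ring=[82:NA]
Op 2: add NB@83 -> ring=[82:NA,83:NB]
Op 3: add NC@37 -> ring=[37:NC,82:NA,83:NB]
Op 4: remove NC -> ring=[82:NA,83:NB]
Op 5: add ND@56 -> ring=[56:ND,82:NA,83:NB]
Op 6: add NE@41 -> ring=[41:NE,56:ND,82:NA,83:NB]
Op 7: route key 98: none >= 98, wrap to smallest pos 41 -> NE
Op 8: add NF@45 -> ring=[41:NE,45:NF,56:ND,82:NA,83:NB]
Op 9: remove NF -> ring=[41:NE,56:ND,82:NA,83:NB]
Op 10: add NG@35 -> ring=[35:NG,41:NE,56:ND,82:NA,83:NB]
Final route key 51: smallest pos >= 51 is 56 -> ND

Answer: ND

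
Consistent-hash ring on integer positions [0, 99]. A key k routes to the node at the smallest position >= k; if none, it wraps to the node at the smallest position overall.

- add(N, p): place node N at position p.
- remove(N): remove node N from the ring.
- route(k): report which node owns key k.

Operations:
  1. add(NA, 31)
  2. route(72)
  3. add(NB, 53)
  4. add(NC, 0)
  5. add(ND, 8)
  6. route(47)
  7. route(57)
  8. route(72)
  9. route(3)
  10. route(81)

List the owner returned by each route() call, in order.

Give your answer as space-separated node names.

Answer: NA NB NC NC ND NC

Derivation:
Op 1: add NA@31 -> ring=[31:NA]
Op 2: route key 72: none >= 72, wrap to smallest pos 31 -> NA
Op 3: add NB@53 -> ring=[31:NA,53:NB]
Op 4: add NC@0 -> ring=[0:NC,31:NA,53:NB]
Op 5: add ND@8 -> ring=[0:NC,8:ND,31:NA,53:NB]
Op 6: route key 47: smallest pos >= 47 is 53 -> NB
Op 7: route key 57: none >= 57, wrap to smallest pos 0 -> NC
Op 8: route key 72: none >= 72, wrap to smallest pos 0 -> NC
Op 9: route key 3: smallest pos >= 3 is 8 -> ND
Op 10: route key 81: none >= 81, wrap to smallest pos 0 -> NC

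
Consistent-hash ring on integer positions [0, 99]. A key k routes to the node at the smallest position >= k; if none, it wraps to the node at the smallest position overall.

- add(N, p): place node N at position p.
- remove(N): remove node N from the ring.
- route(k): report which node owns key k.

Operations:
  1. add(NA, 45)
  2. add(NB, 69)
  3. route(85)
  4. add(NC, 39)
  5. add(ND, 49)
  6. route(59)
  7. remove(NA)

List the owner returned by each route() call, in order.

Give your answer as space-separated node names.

Op 1: add NA@45 -> ring=[45:NA]
Op 2: add NB@69 -> ring=[45:NA,69:NB]
Op 3: route key 85: none >= 85, wrap to smallest pos 45 -> NA
Op 4: add NC@39 -> ring=[39:NC,45:NA,69:NB]
Op 5: add ND@49 -> ring=[39:NC,45:NA,49:ND,69:NB]
Op 6: route key 59: smallest pos >= 59 is 69 -> NB
Op 7: remove NA -> ring=[39:NC,49:ND,69:NB]

Answer: NA NB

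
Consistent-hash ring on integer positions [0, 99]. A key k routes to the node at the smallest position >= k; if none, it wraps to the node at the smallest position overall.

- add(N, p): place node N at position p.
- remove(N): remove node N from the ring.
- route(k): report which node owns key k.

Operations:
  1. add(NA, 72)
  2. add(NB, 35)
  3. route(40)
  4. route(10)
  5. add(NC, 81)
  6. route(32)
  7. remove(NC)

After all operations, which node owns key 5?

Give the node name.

Op 1: add NA@72 -> ring=[72:NA]
Op 2: add NB@35 -> ring=[35:NB,72:NA]
Op 3: route key 40: smallest pos >= 40 is 72 -> NA
Op 4: route key 10: smallest pos >= 10 is 35 -> NB
Op 5: add NC@81 -> ring=[35:NB,72:NA,81:NC]
Op 6: route key 32: smallest pos >= 32 is 35 -> NB
Op 7: remove NC -> ring=[35:NB,72:NA]
Final route key 5: smallest pos >= 5 is 35 -> NB

Answer: NB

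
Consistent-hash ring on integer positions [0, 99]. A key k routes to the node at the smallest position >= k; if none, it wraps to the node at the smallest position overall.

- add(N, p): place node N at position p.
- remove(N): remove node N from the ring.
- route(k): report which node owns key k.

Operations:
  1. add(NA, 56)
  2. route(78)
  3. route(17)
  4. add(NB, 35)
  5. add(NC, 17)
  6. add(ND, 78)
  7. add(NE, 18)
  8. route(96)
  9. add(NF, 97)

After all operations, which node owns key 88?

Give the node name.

Answer: NF

Derivation:
Op 1: add NA@56 -> ring=[56:NA]
Op 2: route key 78: none >= 78, wrap to smallest pos 56 -> NA
Op 3: route key 17: smallest pos >= 17 is 56 -> NA
Op 4: add NB@35 -> ring=[35:NB,56:NA]
Op 5: add NC@17 -> ring=[17:NC,35:NB,56:NA]
Op 6: add ND@78 -> ring=[17:NC,35:NB,56:NA,78:ND]
Op 7: add NE@18 -> ring=[17:NC,18:NE,35:NB,56:NA,78:ND]
Op 8: route key 96: none >= 96, wrap to smallest pos 17 -> NC
Op 9: add NF@97 -> ring=[17:NC,18:NE,35:NB,56:NA,78:ND,97:NF]
Final route key 88: smallest pos >= 88 is 97 -> NF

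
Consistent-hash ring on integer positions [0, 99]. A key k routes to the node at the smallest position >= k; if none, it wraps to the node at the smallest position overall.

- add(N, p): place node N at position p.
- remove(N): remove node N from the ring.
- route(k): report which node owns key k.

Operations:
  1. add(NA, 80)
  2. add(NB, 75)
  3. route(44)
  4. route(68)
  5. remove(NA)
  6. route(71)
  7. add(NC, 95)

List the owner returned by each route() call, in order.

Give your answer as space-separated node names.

Answer: NB NB NB

Derivation:
Op 1: add NA@80 -> ring=[80:NA]
Op 2: add NB@75 -> ring=[75:NB,80:NA]
Op 3: route key 44: smallest pos >= 44 is 75 -> NB
Op 4: route key 68: smallest pos >= 68 is 75 -> NB
Op 5: remove NA -> ring=[75:NB]
Op 6: route key 71: smallest pos >= 71 is 75 -> NB
Op 7: add NC@95 -> ring=[75:NB,95:NC]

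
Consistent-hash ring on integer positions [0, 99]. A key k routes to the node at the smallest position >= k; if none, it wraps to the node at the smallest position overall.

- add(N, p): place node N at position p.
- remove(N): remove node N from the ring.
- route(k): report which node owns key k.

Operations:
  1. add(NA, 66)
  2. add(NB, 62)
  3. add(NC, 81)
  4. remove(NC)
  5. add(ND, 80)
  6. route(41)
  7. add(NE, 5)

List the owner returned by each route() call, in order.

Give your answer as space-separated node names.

Op 1: add NA@66 -> ring=[66:NA]
Op 2: add NB@62 -> ring=[62:NB,66:NA]
Op 3: add NC@81 -> ring=[62:NB,66:NA,81:NC]
Op 4: remove NC -> ring=[62:NB,66:NA]
Op 5: add ND@80 -> ring=[62:NB,66:NA,80:ND]
Op 6: route key 41: smallest pos >= 41 is 62 -> NB
Op 7: add NE@5 -> ring=[5:NE,62:NB,66:NA,80:ND]

Answer: NB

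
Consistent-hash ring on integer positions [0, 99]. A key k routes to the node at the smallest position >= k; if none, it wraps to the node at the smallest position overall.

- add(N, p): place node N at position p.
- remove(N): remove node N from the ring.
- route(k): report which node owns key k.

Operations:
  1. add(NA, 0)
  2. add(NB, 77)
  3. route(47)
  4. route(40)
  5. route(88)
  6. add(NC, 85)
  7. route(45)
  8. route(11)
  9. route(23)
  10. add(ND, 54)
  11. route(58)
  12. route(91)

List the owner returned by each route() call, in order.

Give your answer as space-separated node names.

Answer: NB NB NA NB NB NB NB NA

Derivation:
Op 1: add NA@0 -> ring=[0:NA]
Op 2: add NB@77 -> ring=[0:NA,77:NB]
Op 3: route key 47: smallest pos >= 47 is 77 -> NB
Op 4: route key 40: smallest pos >= 40 is 77 -> NB
Op 5: route key 88: none >= 88, wrap to smallest pos 0 -> NA
Op 6: add NC@85 -> ring=[0:NA,77:NB,85:NC]
Op 7: route key 45: smallest pos >= 45 is 77 -> NB
Op 8: route key 11: smallest pos >= 11 is 77 -> NB
Op 9: route key 23: smallest pos >= 23 is 77 -> NB
Op 10: add ND@54 -> ring=[0:NA,54:ND,77:NB,85:NC]
Op 11: route key 58: smallest pos >= 58 is 77 -> NB
Op 12: route key 91: none >= 91, wrap to smallest pos 0 -> NA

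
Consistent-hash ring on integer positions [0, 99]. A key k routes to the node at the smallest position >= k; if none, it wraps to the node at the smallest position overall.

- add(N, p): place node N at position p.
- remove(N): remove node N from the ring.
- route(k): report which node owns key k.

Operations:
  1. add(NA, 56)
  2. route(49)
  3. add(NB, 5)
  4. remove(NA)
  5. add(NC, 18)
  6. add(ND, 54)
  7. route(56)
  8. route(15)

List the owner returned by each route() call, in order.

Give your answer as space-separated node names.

Op 1: add NA@56 -> ring=[56:NA]
Op 2: route key 49: smallest pos >= 49 is 56 -> NA
Op 3: add NB@5 -> ring=[5:NB,56:NA]
Op 4: remove NA -> ring=[5:NB]
Op 5: add NC@18 -> ring=[5:NB,18:NC]
Op 6: add ND@54 -> ring=[5:NB,18:NC,54:ND]
Op 7: route key 56: none >= 56, wrap to smallest pos 5 -> NB
Op 8: route key 15: smallest pos >= 15 is 18 -> NC

Answer: NA NB NC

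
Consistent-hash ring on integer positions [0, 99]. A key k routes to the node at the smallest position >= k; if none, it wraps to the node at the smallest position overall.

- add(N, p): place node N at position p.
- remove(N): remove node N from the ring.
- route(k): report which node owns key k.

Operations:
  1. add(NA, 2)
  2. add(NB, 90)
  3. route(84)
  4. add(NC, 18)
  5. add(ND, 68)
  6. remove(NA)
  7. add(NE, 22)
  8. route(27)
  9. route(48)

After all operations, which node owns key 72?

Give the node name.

Op 1: add NA@2 -> ring=[2:NA]
Op 2: add NB@90 -> ring=[2:NA,90:NB]
Op 3: route key 84: smallest pos >= 84 is 90 -> NB
Op 4: add NC@18 -> ring=[2:NA,18:NC,90:NB]
Op 5: add ND@68 -> ring=[2:NA,18:NC,68:ND,90:NB]
Op 6: remove NA -> ring=[18:NC,68:ND,90:NB]
Op 7: add NE@22 -> ring=[18:NC,22:NE,68:ND,90:NB]
Op 8: route key 27: smallest pos >= 27 is 68 -> ND
Op 9: route key 48: smallest pos >= 48 is 68 -> ND
Final route key 72: smallest pos >= 72 is 90 -> NB

Answer: NB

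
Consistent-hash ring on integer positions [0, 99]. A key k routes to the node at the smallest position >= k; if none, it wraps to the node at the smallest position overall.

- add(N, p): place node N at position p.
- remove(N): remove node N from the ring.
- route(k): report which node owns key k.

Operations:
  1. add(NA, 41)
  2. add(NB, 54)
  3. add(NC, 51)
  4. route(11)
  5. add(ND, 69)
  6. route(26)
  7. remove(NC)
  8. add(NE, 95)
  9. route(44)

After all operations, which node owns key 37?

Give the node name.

Answer: NA

Derivation:
Op 1: add NA@41 -> ring=[41:NA]
Op 2: add NB@54 -> ring=[41:NA,54:NB]
Op 3: add NC@51 -> ring=[41:NA,51:NC,54:NB]
Op 4: route key 11: smallest pos >= 11 is 41 -> NA
Op 5: add ND@69 -> ring=[41:NA,51:NC,54:NB,69:ND]
Op 6: route key 26: smallest pos >= 26 is 41 -> NA
Op 7: remove NC -> ring=[41:NA,54:NB,69:ND]
Op 8: add NE@95 -> ring=[41:NA,54:NB,69:ND,95:NE]
Op 9: route key 44: smallest pos >= 44 is 54 -> NB
Final route key 37: smallest pos >= 37 is 41 -> NA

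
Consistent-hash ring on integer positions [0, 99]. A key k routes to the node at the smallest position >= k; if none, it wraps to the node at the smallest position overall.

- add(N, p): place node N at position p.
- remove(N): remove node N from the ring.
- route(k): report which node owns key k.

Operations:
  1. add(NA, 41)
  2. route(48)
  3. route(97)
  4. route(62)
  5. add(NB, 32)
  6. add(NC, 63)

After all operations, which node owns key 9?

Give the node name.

Answer: NB

Derivation:
Op 1: add NA@41 -> ring=[41:NA]
Op 2: route key 48: none >= 48, wrap to smallest pos 41 -> NA
Op 3: route key 97: none >= 97, wrap to smallest pos 41 -> NA
Op 4: route key 62: none >= 62, wrap to smallest pos 41 -> NA
Op 5: add NB@32 -> ring=[32:NB,41:NA]
Op 6: add NC@63 -> ring=[32:NB,41:NA,63:NC]
Final route key 9: smallest pos >= 9 is 32 -> NB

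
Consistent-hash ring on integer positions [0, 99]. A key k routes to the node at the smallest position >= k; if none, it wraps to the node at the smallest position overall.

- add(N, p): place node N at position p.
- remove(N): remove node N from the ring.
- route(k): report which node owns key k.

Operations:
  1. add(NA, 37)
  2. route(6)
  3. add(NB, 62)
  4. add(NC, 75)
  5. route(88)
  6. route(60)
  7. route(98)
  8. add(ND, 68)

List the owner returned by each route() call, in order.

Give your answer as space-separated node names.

Answer: NA NA NB NA

Derivation:
Op 1: add NA@37 -> ring=[37:NA]
Op 2: route key 6: smallest pos >= 6 is 37 -> NA
Op 3: add NB@62 -> ring=[37:NA,62:NB]
Op 4: add NC@75 -> ring=[37:NA,62:NB,75:NC]
Op 5: route key 88: none >= 88, wrap to smallest pos 37 -> NA
Op 6: route key 60: smallest pos >= 60 is 62 -> NB
Op 7: route key 98: none >= 98, wrap to smallest pos 37 -> NA
Op 8: add ND@68 -> ring=[37:NA,62:NB,68:ND,75:NC]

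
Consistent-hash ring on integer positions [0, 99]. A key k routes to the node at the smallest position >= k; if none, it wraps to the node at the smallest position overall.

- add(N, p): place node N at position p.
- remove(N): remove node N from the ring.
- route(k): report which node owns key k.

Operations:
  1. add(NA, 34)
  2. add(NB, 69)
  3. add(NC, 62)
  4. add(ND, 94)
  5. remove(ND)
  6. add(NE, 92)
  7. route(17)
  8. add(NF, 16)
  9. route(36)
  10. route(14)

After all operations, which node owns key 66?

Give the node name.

Answer: NB

Derivation:
Op 1: add NA@34 -> ring=[34:NA]
Op 2: add NB@69 -> ring=[34:NA,69:NB]
Op 3: add NC@62 -> ring=[34:NA,62:NC,69:NB]
Op 4: add ND@94 -> ring=[34:NA,62:NC,69:NB,94:ND]
Op 5: remove ND -> ring=[34:NA,62:NC,69:NB]
Op 6: add NE@92 -> ring=[34:NA,62:NC,69:NB,92:NE]
Op 7: route key 17: smallest pos >= 17 is 34 -> NA
Op 8: add NF@16 -> ring=[16:NF,34:NA,62:NC,69:NB,92:NE]
Op 9: route key 36: smallest pos >= 36 is 62 -> NC
Op 10: route key 14: smallest pos >= 14 is 16 -> NF
Final route key 66: smallest pos >= 66 is 69 -> NB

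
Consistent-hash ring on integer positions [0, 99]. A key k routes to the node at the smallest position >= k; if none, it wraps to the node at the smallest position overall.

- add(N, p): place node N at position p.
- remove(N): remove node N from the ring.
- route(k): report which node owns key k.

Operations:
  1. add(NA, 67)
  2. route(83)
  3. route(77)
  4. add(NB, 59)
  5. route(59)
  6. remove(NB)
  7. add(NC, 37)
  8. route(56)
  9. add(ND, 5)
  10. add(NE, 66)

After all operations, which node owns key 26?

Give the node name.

Op 1: add NA@67 -> ring=[67:NA]
Op 2: route key 83: none >= 83, wrap to smallest pos 67 -> NA
Op 3: route key 77: none >= 77, wrap to smallest pos 67 -> NA
Op 4: add NB@59 -> ring=[59:NB,67:NA]
Op 5: route key 59: smallest pos >= 59 is 59 -> NB
Op 6: remove NB -> ring=[67:NA]
Op 7: add NC@37 -> ring=[37:NC,67:NA]
Op 8: route key 56: smallest pos >= 56 is 67 -> NA
Op 9: add ND@5 -> ring=[5:ND,37:NC,67:NA]
Op 10: add NE@66 -> ring=[5:ND,37:NC,66:NE,67:NA]
Final route key 26: smallest pos >= 26 is 37 -> NC

Answer: NC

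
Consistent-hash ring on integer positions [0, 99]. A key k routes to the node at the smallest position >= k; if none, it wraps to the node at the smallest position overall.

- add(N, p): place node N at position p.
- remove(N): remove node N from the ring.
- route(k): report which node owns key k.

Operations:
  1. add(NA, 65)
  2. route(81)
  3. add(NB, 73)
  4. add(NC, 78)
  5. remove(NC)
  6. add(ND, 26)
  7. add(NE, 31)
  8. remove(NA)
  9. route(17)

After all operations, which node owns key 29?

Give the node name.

Op 1: add NA@65 -> ring=[65:NA]
Op 2: route key 81: none >= 81, wrap to smallest pos 65 -> NA
Op 3: add NB@73 -> ring=[65:NA,73:NB]
Op 4: add NC@78 -> ring=[65:NA,73:NB,78:NC]
Op 5: remove NC -> ring=[65:NA,73:NB]
Op 6: add ND@26 -> ring=[26:ND,65:NA,73:NB]
Op 7: add NE@31 -> ring=[26:ND,31:NE,65:NA,73:NB]
Op 8: remove NA -> ring=[26:ND,31:NE,73:NB]
Op 9: route key 17: smallest pos >= 17 is 26 -> ND
Final route key 29: smallest pos >= 29 is 31 -> NE

Answer: NE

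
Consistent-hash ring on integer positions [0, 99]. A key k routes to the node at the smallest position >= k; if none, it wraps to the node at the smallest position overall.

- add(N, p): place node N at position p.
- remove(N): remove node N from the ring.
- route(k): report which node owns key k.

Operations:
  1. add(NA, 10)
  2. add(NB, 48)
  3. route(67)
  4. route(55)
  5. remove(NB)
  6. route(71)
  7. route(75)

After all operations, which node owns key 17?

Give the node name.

Answer: NA

Derivation:
Op 1: add NA@10 -> ring=[10:NA]
Op 2: add NB@48 -> ring=[10:NA,48:NB]
Op 3: route key 67: none >= 67, wrap to smallest pos 10 -> NA
Op 4: route key 55: none >= 55, wrap to smallest pos 10 -> NA
Op 5: remove NB -> ring=[10:NA]
Op 6: route key 71: none >= 71, wrap to smallest pos 10 -> NA
Op 7: route key 75: none >= 75, wrap to smallest pos 10 -> NA
Final route key 17: none >= 17, wrap to smallest pos 10 -> NA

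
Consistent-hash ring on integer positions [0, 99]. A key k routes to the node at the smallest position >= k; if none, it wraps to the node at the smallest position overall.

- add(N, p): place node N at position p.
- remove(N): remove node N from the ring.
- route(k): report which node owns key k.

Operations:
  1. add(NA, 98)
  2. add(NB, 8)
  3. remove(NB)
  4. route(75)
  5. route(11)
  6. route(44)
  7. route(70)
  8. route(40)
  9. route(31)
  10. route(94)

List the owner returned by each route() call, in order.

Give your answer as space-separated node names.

Op 1: add NA@98 -> ring=[98:NA]
Op 2: add NB@8 -> ring=[8:NB,98:NA]
Op 3: remove NB -> ring=[98:NA]
Op 4: route key 75: smallest pos >= 75 is 98 -> NA
Op 5: route key 11: smallest pos >= 11 is 98 -> NA
Op 6: route key 44: smallest pos >= 44 is 98 -> NA
Op 7: route key 70: smallest pos >= 70 is 98 -> NA
Op 8: route key 40: smallest pos >= 40 is 98 -> NA
Op 9: route key 31: smallest pos >= 31 is 98 -> NA
Op 10: route key 94: smallest pos >= 94 is 98 -> NA

Answer: NA NA NA NA NA NA NA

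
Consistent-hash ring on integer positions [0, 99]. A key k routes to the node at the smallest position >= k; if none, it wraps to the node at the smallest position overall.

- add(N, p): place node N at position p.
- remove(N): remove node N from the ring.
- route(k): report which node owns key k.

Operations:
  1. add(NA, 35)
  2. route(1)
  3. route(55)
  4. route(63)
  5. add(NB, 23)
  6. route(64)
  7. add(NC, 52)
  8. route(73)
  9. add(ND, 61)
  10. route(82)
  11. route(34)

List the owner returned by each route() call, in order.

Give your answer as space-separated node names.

Op 1: add NA@35 -> ring=[35:NA]
Op 2: route key 1: smallest pos >= 1 is 35 -> NA
Op 3: route key 55: none >= 55, wrap to smallest pos 35 -> NA
Op 4: route key 63: none >= 63, wrap to smallest pos 35 -> NA
Op 5: add NB@23 -> ring=[23:NB,35:NA]
Op 6: route key 64: none >= 64, wrap to smallest pos 23 -> NB
Op 7: add NC@52 -> ring=[23:NB,35:NA,52:NC]
Op 8: route key 73: none >= 73, wrap to smallest pos 23 -> NB
Op 9: add ND@61 -> ring=[23:NB,35:NA,52:NC,61:ND]
Op 10: route key 82: none >= 82, wrap to smallest pos 23 -> NB
Op 11: route key 34: smallest pos >= 34 is 35 -> NA

Answer: NA NA NA NB NB NB NA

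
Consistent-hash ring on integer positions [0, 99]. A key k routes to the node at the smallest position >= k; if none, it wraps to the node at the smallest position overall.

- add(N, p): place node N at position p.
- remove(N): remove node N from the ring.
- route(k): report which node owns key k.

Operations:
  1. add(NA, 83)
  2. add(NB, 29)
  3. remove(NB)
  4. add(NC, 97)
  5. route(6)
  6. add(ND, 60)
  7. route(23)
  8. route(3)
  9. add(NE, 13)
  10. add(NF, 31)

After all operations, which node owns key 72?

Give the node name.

Answer: NA

Derivation:
Op 1: add NA@83 -> ring=[83:NA]
Op 2: add NB@29 -> ring=[29:NB,83:NA]
Op 3: remove NB -> ring=[83:NA]
Op 4: add NC@97 -> ring=[83:NA,97:NC]
Op 5: route key 6: smallest pos >= 6 is 83 -> NA
Op 6: add ND@60 -> ring=[60:ND,83:NA,97:NC]
Op 7: route key 23: smallest pos >= 23 is 60 -> ND
Op 8: route key 3: smallest pos >= 3 is 60 -> ND
Op 9: add NE@13 -> ring=[13:NE,60:ND,83:NA,97:NC]
Op 10: add NF@31 -> ring=[13:NE,31:NF,60:ND,83:NA,97:NC]
Final route key 72: smallest pos >= 72 is 83 -> NA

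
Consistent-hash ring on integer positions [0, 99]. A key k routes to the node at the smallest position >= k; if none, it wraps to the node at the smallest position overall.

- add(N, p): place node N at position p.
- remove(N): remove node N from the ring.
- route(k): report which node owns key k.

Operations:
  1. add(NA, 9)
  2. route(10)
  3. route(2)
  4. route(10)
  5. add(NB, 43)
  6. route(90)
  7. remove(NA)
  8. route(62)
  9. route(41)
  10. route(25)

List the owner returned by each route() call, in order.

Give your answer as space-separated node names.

Answer: NA NA NA NA NB NB NB

Derivation:
Op 1: add NA@9 -> ring=[9:NA]
Op 2: route key 10: none >= 10, wrap to smallest pos 9 -> NA
Op 3: route key 2: smallest pos >= 2 is 9 -> NA
Op 4: route key 10: none >= 10, wrap to smallest pos 9 -> NA
Op 5: add NB@43 -> ring=[9:NA,43:NB]
Op 6: route key 90: none >= 90, wrap to smallest pos 9 -> NA
Op 7: remove NA -> ring=[43:NB]
Op 8: route key 62: none >= 62, wrap to smallest pos 43 -> NB
Op 9: route key 41: smallest pos >= 41 is 43 -> NB
Op 10: route key 25: smallest pos >= 25 is 43 -> NB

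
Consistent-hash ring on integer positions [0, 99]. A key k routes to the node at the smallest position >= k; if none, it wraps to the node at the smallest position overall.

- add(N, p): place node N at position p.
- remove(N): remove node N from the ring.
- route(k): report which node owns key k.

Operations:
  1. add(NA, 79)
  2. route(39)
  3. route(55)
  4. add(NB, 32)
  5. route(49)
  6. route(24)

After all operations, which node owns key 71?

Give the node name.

Op 1: add NA@79 -> ring=[79:NA]
Op 2: route key 39: smallest pos >= 39 is 79 -> NA
Op 3: route key 55: smallest pos >= 55 is 79 -> NA
Op 4: add NB@32 -> ring=[32:NB,79:NA]
Op 5: route key 49: smallest pos >= 49 is 79 -> NA
Op 6: route key 24: smallest pos >= 24 is 32 -> NB
Final route key 71: smallest pos >= 71 is 79 -> NA

Answer: NA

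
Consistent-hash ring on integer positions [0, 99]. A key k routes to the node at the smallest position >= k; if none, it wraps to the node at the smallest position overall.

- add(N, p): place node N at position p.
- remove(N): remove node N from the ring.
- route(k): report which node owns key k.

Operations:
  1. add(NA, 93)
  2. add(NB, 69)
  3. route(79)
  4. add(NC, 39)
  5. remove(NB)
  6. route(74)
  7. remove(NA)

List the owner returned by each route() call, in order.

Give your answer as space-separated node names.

Answer: NA NA

Derivation:
Op 1: add NA@93 -> ring=[93:NA]
Op 2: add NB@69 -> ring=[69:NB,93:NA]
Op 3: route key 79: smallest pos >= 79 is 93 -> NA
Op 4: add NC@39 -> ring=[39:NC,69:NB,93:NA]
Op 5: remove NB -> ring=[39:NC,93:NA]
Op 6: route key 74: smallest pos >= 74 is 93 -> NA
Op 7: remove NA -> ring=[39:NC]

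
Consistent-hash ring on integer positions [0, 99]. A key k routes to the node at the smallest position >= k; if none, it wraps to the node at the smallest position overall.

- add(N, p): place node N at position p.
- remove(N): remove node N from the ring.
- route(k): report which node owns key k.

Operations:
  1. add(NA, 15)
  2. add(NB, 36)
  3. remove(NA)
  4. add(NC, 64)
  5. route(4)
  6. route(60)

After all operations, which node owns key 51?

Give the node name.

Answer: NC

Derivation:
Op 1: add NA@15 -> ring=[15:NA]
Op 2: add NB@36 -> ring=[15:NA,36:NB]
Op 3: remove NA -> ring=[36:NB]
Op 4: add NC@64 -> ring=[36:NB,64:NC]
Op 5: route key 4: smallest pos >= 4 is 36 -> NB
Op 6: route key 60: smallest pos >= 60 is 64 -> NC
Final route key 51: smallest pos >= 51 is 64 -> NC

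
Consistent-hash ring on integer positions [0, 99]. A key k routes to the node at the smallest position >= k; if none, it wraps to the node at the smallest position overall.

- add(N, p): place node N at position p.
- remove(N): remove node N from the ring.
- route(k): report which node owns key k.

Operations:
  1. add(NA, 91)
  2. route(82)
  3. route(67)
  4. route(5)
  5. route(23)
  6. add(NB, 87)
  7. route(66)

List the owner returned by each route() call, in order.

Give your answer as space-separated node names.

Answer: NA NA NA NA NB

Derivation:
Op 1: add NA@91 -> ring=[91:NA]
Op 2: route key 82: smallest pos >= 82 is 91 -> NA
Op 3: route key 67: smallest pos >= 67 is 91 -> NA
Op 4: route key 5: smallest pos >= 5 is 91 -> NA
Op 5: route key 23: smallest pos >= 23 is 91 -> NA
Op 6: add NB@87 -> ring=[87:NB,91:NA]
Op 7: route key 66: smallest pos >= 66 is 87 -> NB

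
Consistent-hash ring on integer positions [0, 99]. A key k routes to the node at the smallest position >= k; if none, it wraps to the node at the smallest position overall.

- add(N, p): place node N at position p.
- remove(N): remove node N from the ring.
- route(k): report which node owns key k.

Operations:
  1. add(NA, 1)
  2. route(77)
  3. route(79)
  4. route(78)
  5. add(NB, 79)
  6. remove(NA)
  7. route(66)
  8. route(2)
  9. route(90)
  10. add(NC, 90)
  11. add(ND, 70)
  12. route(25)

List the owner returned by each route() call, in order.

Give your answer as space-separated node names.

Op 1: add NA@1 -> ring=[1:NA]
Op 2: route key 77: none >= 77, wrap to smallest pos 1 -> NA
Op 3: route key 79: none >= 79, wrap to smallest pos 1 -> NA
Op 4: route key 78: none >= 78, wrap to smallest pos 1 -> NA
Op 5: add NB@79 -> ring=[1:NA,79:NB]
Op 6: remove NA -> ring=[79:NB]
Op 7: route key 66: smallest pos >= 66 is 79 -> NB
Op 8: route key 2: smallest pos >= 2 is 79 -> NB
Op 9: route key 90: none >= 90, wrap to smallest pos 79 -> NB
Op 10: add NC@90 -> ring=[79:NB,90:NC]
Op 11: add ND@70 -> ring=[70:ND,79:NB,90:NC]
Op 12: route key 25: smallest pos >= 25 is 70 -> ND

Answer: NA NA NA NB NB NB ND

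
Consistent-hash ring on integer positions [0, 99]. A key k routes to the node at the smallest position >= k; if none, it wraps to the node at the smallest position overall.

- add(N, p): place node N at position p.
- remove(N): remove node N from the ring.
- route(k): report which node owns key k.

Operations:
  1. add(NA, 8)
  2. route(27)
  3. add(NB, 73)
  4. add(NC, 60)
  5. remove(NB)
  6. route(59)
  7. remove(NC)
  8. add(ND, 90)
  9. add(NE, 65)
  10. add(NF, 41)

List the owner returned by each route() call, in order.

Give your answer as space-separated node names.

Answer: NA NC

Derivation:
Op 1: add NA@8 -> ring=[8:NA]
Op 2: route key 27: none >= 27, wrap to smallest pos 8 -> NA
Op 3: add NB@73 -> ring=[8:NA,73:NB]
Op 4: add NC@60 -> ring=[8:NA,60:NC,73:NB]
Op 5: remove NB -> ring=[8:NA,60:NC]
Op 6: route key 59: smallest pos >= 59 is 60 -> NC
Op 7: remove NC -> ring=[8:NA]
Op 8: add ND@90 -> ring=[8:NA,90:ND]
Op 9: add NE@65 -> ring=[8:NA,65:NE,90:ND]
Op 10: add NF@41 -> ring=[8:NA,41:NF,65:NE,90:ND]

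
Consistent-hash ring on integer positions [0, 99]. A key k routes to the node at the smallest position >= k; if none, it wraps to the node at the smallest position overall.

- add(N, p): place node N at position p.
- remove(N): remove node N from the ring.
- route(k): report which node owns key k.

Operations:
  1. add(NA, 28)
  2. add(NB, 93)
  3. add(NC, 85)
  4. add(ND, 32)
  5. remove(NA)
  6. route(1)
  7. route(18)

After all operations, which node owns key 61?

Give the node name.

Op 1: add NA@28 -> ring=[28:NA]
Op 2: add NB@93 -> ring=[28:NA,93:NB]
Op 3: add NC@85 -> ring=[28:NA,85:NC,93:NB]
Op 4: add ND@32 -> ring=[28:NA,32:ND,85:NC,93:NB]
Op 5: remove NA -> ring=[32:ND,85:NC,93:NB]
Op 6: route key 1: smallest pos >= 1 is 32 -> ND
Op 7: route key 18: smallest pos >= 18 is 32 -> ND
Final route key 61: smallest pos >= 61 is 85 -> NC

Answer: NC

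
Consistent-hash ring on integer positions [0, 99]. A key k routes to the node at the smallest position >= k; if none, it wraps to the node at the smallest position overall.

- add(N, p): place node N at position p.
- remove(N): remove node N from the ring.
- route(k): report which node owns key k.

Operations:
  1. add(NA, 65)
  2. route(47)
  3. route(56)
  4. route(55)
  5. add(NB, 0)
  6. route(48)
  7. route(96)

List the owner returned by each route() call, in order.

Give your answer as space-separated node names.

Op 1: add NA@65 -> ring=[65:NA]
Op 2: route key 47: smallest pos >= 47 is 65 -> NA
Op 3: route key 56: smallest pos >= 56 is 65 -> NA
Op 4: route key 55: smallest pos >= 55 is 65 -> NA
Op 5: add NB@0 -> ring=[0:NB,65:NA]
Op 6: route key 48: smallest pos >= 48 is 65 -> NA
Op 7: route key 96: none >= 96, wrap to smallest pos 0 -> NB

Answer: NA NA NA NA NB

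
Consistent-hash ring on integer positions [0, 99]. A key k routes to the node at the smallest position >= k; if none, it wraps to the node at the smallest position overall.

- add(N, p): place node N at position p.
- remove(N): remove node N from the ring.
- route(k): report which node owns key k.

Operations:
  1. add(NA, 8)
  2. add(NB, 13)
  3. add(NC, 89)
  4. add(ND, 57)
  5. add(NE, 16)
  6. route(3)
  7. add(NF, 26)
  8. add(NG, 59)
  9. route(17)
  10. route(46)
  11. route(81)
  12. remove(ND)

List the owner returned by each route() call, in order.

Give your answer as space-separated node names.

Answer: NA NF ND NC

Derivation:
Op 1: add NA@8 -> ring=[8:NA]
Op 2: add NB@13 -> ring=[8:NA,13:NB]
Op 3: add NC@89 -> ring=[8:NA,13:NB,89:NC]
Op 4: add ND@57 -> ring=[8:NA,13:NB,57:ND,89:NC]
Op 5: add NE@16 -> ring=[8:NA,13:NB,16:NE,57:ND,89:NC]
Op 6: route key 3: smallest pos >= 3 is 8 -> NA
Op 7: add NF@26 -> ring=[8:NA,13:NB,16:NE,26:NF,57:ND,89:NC]
Op 8: add NG@59 -> ring=[8:NA,13:NB,16:NE,26:NF,57:ND,59:NG,89:NC]
Op 9: route key 17: smallest pos >= 17 is 26 -> NF
Op 10: route key 46: smallest pos >= 46 is 57 -> ND
Op 11: route key 81: smallest pos >= 81 is 89 -> NC
Op 12: remove ND -> ring=[8:NA,13:NB,16:NE,26:NF,59:NG,89:NC]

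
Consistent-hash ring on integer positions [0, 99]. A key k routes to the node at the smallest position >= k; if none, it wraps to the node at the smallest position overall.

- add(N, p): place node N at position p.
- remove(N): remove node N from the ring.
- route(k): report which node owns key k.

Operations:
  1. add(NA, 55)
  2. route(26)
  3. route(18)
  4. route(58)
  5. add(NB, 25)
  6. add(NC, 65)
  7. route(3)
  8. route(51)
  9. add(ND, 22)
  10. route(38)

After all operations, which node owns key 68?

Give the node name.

Answer: ND

Derivation:
Op 1: add NA@55 -> ring=[55:NA]
Op 2: route key 26: smallest pos >= 26 is 55 -> NA
Op 3: route key 18: smallest pos >= 18 is 55 -> NA
Op 4: route key 58: none >= 58, wrap to smallest pos 55 -> NA
Op 5: add NB@25 -> ring=[25:NB,55:NA]
Op 6: add NC@65 -> ring=[25:NB,55:NA,65:NC]
Op 7: route key 3: smallest pos >= 3 is 25 -> NB
Op 8: route key 51: smallest pos >= 51 is 55 -> NA
Op 9: add ND@22 -> ring=[22:ND,25:NB,55:NA,65:NC]
Op 10: route key 38: smallest pos >= 38 is 55 -> NA
Final route key 68: none >= 68, wrap to smallest pos 22 -> ND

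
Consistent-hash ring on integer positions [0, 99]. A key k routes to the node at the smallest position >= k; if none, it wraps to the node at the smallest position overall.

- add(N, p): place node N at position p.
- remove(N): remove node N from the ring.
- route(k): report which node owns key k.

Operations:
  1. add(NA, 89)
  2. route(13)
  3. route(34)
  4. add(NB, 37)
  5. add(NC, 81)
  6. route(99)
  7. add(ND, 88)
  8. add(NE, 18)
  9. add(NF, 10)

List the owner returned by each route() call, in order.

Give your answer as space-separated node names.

Answer: NA NA NB

Derivation:
Op 1: add NA@89 -> ring=[89:NA]
Op 2: route key 13: smallest pos >= 13 is 89 -> NA
Op 3: route key 34: smallest pos >= 34 is 89 -> NA
Op 4: add NB@37 -> ring=[37:NB,89:NA]
Op 5: add NC@81 -> ring=[37:NB,81:NC,89:NA]
Op 6: route key 99: none >= 99, wrap to smallest pos 37 -> NB
Op 7: add ND@88 -> ring=[37:NB,81:NC,88:ND,89:NA]
Op 8: add NE@18 -> ring=[18:NE,37:NB,81:NC,88:ND,89:NA]
Op 9: add NF@10 -> ring=[10:NF,18:NE,37:NB,81:NC,88:ND,89:NA]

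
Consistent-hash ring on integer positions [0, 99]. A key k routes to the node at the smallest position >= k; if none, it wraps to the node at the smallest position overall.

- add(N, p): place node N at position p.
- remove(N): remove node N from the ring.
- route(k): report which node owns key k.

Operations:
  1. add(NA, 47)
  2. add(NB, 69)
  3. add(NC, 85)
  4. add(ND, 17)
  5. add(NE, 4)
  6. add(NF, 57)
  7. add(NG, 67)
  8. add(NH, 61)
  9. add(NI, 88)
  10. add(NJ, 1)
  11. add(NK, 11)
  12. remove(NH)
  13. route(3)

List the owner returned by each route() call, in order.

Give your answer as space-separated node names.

Answer: NE

Derivation:
Op 1: add NA@47 -> ring=[47:NA]
Op 2: add NB@69 -> ring=[47:NA,69:NB]
Op 3: add NC@85 -> ring=[47:NA,69:NB,85:NC]
Op 4: add ND@17 -> ring=[17:ND,47:NA,69:NB,85:NC]
Op 5: add NE@4 -> ring=[4:NE,17:ND,47:NA,69:NB,85:NC]
Op 6: add NF@57 -> ring=[4:NE,17:ND,47:NA,57:NF,69:NB,85:NC]
Op 7: add NG@67 -> ring=[4:NE,17:ND,47:NA,57:NF,67:NG,69:NB,85:NC]
Op 8: add NH@61 -> ring=[4:NE,17:ND,47:NA,57:NF,61:NH,67:NG,69:NB,85:NC]
Op 9: add NI@88 -> ring=[4:NE,17:ND,47:NA,57:NF,61:NH,67:NG,69:NB,85:NC,88:NI]
Op 10: add NJ@1 -> ring=[1:NJ,4:NE,17:ND,47:NA,57:NF,61:NH,67:NG,69:NB,85:NC,88:NI]
Op 11: add NK@11 -> ring=[1:NJ,4:NE,11:NK,17:ND,47:NA,57:NF,61:NH,67:NG,69:NB,85:NC,88:NI]
Op 12: remove NH -> ring=[1:NJ,4:NE,11:NK,17:ND,47:NA,57:NF,67:NG,69:NB,85:NC,88:NI]
Op 13: route key 3: smallest pos >= 3 is 4 -> NE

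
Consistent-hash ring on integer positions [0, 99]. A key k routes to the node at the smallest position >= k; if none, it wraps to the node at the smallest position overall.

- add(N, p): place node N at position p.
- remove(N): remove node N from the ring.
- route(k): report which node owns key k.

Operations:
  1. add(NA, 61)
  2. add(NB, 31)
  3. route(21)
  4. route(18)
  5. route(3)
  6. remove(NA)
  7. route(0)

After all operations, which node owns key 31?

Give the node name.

Answer: NB

Derivation:
Op 1: add NA@61 -> ring=[61:NA]
Op 2: add NB@31 -> ring=[31:NB,61:NA]
Op 3: route key 21: smallest pos >= 21 is 31 -> NB
Op 4: route key 18: smallest pos >= 18 is 31 -> NB
Op 5: route key 3: smallest pos >= 3 is 31 -> NB
Op 6: remove NA -> ring=[31:NB]
Op 7: route key 0: smallest pos >= 0 is 31 -> NB
Final route key 31: smallest pos >= 31 is 31 -> NB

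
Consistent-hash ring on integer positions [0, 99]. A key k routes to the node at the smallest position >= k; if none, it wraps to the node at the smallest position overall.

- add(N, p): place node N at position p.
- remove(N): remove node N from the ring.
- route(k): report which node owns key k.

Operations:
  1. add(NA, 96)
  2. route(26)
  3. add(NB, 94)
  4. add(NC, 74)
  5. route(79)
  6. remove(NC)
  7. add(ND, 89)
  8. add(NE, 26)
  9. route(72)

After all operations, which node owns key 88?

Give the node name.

Op 1: add NA@96 -> ring=[96:NA]
Op 2: route key 26: smallest pos >= 26 is 96 -> NA
Op 3: add NB@94 -> ring=[94:NB,96:NA]
Op 4: add NC@74 -> ring=[74:NC,94:NB,96:NA]
Op 5: route key 79: smallest pos >= 79 is 94 -> NB
Op 6: remove NC -> ring=[94:NB,96:NA]
Op 7: add ND@89 -> ring=[89:ND,94:NB,96:NA]
Op 8: add NE@26 -> ring=[26:NE,89:ND,94:NB,96:NA]
Op 9: route key 72: smallest pos >= 72 is 89 -> ND
Final route key 88: smallest pos >= 88 is 89 -> ND

Answer: ND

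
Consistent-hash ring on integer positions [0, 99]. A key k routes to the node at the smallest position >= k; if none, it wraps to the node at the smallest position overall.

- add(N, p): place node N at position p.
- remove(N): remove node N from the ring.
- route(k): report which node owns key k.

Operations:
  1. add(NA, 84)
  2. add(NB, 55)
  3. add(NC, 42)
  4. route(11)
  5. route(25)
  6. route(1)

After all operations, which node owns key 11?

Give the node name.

Answer: NC

Derivation:
Op 1: add NA@84 -> ring=[84:NA]
Op 2: add NB@55 -> ring=[55:NB,84:NA]
Op 3: add NC@42 -> ring=[42:NC,55:NB,84:NA]
Op 4: route key 11: smallest pos >= 11 is 42 -> NC
Op 5: route key 25: smallest pos >= 25 is 42 -> NC
Op 6: route key 1: smallest pos >= 1 is 42 -> NC
Final route key 11: smallest pos >= 11 is 42 -> NC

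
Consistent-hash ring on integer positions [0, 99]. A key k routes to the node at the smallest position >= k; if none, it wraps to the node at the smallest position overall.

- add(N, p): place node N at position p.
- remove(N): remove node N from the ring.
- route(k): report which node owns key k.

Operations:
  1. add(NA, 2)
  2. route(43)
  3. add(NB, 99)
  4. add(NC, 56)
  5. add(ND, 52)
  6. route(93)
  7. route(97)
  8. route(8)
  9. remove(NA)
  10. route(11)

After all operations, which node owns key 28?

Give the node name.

Answer: ND

Derivation:
Op 1: add NA@2 -> ring=[2:NA]
Op 2: route key 43: none >= 43, wrap to smallest pos 2 -> NA
Op 3: add NB@99 -> ring=[2:NA,99:NB]
Op 4: add NC@56 -> ring=[2:NA,56:NC,99:NB]
Op 5: add ND@52 -> ring=[2:NA,52:ND,56:NC,99:NB]
Op 6: route key 93: smallest pos >= 93 is 99 -> NB
Op 7: route key 97: smallest pos >= 97 is 99 -> NB
Op 8: route key 8: smallest pos >= 8 is 52 -> ND
Op 9: remove NA -> ring=[52:ND,56:NC,99:NB]
Op 10: route key 11: smallest pos >= 11 is 52 -> ND
Final route key 28: smallest pos >= 28 is 52 -> ND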